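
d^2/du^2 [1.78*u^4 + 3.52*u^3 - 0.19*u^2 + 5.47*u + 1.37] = 21.36*u^2 + 21.12*u - 0.38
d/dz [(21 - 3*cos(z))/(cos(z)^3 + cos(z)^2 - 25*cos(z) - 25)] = 3*(25*cos(z)/2 + 10*cos(2*z) - cos(3*z)/2 - 190)*sin(z)/(cos(z)^3 + cos(z)^2 - 25*cos(z) - 25)^2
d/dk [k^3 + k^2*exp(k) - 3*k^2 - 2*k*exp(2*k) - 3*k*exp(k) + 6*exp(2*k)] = k^2*exp(k) + 3*k^2 - 4*k*exp(2*k) - k*exp(k) - 6*k + 10*exp(2*k) - 3*exp(k)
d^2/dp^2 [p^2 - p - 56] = 2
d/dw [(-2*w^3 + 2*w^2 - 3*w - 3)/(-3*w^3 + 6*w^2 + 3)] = (-2*w^4 - 6*w^3 - 9*w^2 + 16*w - 3)/(3*(w^6 - 4*w^5 + 4*w^4 - 2*w^3 + 4*w^2 + 1))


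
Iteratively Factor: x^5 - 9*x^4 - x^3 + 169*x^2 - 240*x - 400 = (x + 1)*(x^4 - 10*x^3 + 9*x^2 + 160*x - 400) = (x - 5)*(x + 1)*(x^3 - 5*x^2 - 16*x + 80) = (x - 5)*(x + 1)*(x + 4)*(x^2 - 9*x + 20) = (x - 5)^2*(x + 1)*(x + 4)*(x - 4)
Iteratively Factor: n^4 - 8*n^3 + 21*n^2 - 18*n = (n - 3)*(n^3 - 5*n^2 + 6*n) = (n - 3)*(n - 2)*(n^2 - 3*n) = (n - 3)^2*(n - 2)*(n)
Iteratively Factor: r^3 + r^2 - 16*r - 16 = (r + 1)*(r^2 - 16) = (r + 1)*(r + 4)*(r - 4)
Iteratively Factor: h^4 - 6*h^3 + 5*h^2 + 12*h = (h - 3)*(h^3 - 3*h^2 - 4*h) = h*(h - 3)*(h^2 - 3*h - 4) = h*(h - 4)*(h - 3)*(h + 1)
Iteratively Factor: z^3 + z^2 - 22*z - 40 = (z - 5)*(z^2 + 6*z + 8) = (z - 5)*(z + 4)*(z + 2)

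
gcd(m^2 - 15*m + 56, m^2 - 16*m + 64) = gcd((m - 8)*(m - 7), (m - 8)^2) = m - 8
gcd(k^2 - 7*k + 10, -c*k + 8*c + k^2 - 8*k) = 1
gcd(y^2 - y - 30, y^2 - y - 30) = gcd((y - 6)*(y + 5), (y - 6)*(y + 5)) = y^2 - y - 30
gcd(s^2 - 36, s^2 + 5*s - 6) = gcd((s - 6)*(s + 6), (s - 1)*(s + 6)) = s + 6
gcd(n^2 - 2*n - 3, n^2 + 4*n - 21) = n - 3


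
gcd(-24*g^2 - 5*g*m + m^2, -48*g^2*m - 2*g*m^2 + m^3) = 8*g - m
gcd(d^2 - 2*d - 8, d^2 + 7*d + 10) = d + 2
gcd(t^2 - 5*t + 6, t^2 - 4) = t - 2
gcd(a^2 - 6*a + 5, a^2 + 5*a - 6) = a - 1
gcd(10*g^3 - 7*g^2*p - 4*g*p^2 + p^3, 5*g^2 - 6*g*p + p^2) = 5*g^2 - 6*g*p + p^2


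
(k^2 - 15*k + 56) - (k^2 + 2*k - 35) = 91 - 17*k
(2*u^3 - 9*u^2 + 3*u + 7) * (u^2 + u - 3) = 2*u^5 - 7*u^4 - 12*u^3 + 37*u^2 - 2*u - 21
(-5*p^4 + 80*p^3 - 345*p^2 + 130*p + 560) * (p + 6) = -5*p^5 + 50*p^4 + 135*p^3 - 1940*p^2 + 1340*p + 3360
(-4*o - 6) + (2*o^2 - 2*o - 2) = 2*o^2 - 6*o - 8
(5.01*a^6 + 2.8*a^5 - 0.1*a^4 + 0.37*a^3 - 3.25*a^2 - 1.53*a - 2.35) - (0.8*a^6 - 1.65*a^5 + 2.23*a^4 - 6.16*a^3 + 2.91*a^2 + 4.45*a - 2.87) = 4.21*a^6 + 4.45*a^5 - 2.33*a^4 + 6.53*a^3 - 6.16*a^2 - 5.98*a + 0.52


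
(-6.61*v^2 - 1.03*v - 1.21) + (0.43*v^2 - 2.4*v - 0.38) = -6.18*v^2 - 3.43*v - 1.59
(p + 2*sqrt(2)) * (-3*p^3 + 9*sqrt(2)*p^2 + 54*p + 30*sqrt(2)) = -3*p^4 + 3*sqrt(2)*p^3 + 90*p^2 + 138*sqrt(2)*p + 120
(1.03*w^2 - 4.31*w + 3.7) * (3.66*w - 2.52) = 3.7698*w^3 - 18.3702*w^2 + 24.4032*w - 9.324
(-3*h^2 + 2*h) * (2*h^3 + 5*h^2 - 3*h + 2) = -6*h^5 - 11*h^4 + 19*h^3 - 12*h^2 + 4*h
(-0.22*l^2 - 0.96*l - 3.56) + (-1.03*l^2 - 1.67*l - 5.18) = -1.25*l^2 - 2.63*l - 8.74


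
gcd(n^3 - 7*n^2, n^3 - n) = n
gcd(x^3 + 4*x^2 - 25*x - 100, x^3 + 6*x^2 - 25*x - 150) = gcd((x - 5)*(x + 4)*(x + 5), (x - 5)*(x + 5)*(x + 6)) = x^2 - 25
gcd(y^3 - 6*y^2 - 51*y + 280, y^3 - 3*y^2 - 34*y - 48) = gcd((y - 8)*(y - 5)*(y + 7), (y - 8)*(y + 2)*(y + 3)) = y - 8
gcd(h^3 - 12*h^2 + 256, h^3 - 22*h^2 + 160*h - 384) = h^2 - 16*h + 64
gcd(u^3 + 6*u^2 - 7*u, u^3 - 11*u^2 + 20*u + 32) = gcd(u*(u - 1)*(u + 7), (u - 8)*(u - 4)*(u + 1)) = 1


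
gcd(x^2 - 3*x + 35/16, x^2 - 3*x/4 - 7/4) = x - 7/4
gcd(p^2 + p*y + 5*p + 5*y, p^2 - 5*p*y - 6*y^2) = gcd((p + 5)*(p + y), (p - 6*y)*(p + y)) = p + y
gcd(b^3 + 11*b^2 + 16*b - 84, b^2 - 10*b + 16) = b - 2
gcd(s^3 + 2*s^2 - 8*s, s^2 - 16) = s + 4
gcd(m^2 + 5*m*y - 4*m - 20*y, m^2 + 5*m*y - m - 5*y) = m + 5*y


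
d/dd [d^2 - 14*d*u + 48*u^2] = 2*d - 14*u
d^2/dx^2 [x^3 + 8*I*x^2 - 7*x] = 6*x + 16*I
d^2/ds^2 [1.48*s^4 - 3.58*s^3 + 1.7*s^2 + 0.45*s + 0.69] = 17.76*s^2 - 21.48*s + 3.4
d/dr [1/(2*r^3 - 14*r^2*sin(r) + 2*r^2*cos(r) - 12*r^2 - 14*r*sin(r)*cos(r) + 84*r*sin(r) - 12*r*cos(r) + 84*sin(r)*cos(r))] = (r^2*sin(r) + 7*r^2*cos(r) - 3*r^2 + 8*r*sin(r) - 44*r*cos(r) + 7*r*cos(2*r) + 12*r - 42*sin(r) + 7*sin(2*r)/2 + 6*cos(r) - 42*cos(2*r))/(2*(r - 6)^2*(r - 7*sin(r))^2*(r + cos(r))^2)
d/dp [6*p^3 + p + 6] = 18*p^2 + 1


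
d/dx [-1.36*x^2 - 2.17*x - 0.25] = -2.72*x - 2.17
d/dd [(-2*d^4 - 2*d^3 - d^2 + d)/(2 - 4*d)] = (12*d^4 - 4*d^2 - 2*d + 1)/(2*(4*d^2 - 4*d + 1))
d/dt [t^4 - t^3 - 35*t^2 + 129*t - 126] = 4*t^3 - 3*t^2 - 70*t + 129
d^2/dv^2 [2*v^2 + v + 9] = 4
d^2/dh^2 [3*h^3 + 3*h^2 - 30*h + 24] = 18*h + 6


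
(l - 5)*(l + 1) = l^2 - 4*l - 5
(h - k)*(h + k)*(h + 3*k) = h^3 + 3*h^2*k - h*k^2 - 3*k^3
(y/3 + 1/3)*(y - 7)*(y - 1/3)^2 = y^4/3 - 20*y^3/9 - 26*y^2/27 + 4*y/3 - 7/27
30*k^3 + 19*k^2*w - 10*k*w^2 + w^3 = (-6*k + w)*(-5*k + w)*(k + w)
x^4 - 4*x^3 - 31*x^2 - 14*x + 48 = (x - 8)*(x - 1)*(x + 2)*(x + 3)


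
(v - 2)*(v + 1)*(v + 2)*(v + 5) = v^4 + 6*v^3 + v^2 - 24*v - 20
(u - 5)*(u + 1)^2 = u^3 - 3*u^2 - 9*u - 5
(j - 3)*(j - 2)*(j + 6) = j^3 + j^2 - 24*j + 36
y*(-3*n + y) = -3*n*y + y^2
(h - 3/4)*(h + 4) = h^2 + 13*h/4 - 3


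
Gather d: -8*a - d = -8*a - d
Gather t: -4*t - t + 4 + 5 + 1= 10 - 5*t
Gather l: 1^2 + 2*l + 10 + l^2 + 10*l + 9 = l^2 + 12*l + 20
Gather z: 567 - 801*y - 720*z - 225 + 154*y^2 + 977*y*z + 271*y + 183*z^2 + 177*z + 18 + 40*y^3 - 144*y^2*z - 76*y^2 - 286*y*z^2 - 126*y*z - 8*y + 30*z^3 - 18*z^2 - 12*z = 40*y^3 + 78*y^2 - 538*y + 30*z^3 + z^2*(165 - 286*y) + z*(-144*y^2 + 851*y - 555) + 360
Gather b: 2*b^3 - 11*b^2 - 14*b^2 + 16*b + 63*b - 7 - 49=2*b^3 - 25*b^2 + 79*b - 56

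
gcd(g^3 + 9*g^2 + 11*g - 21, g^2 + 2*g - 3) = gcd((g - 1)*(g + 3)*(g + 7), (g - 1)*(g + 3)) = g^2 + 2*g - 3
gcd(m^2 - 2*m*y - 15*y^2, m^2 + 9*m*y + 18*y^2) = m + 3*y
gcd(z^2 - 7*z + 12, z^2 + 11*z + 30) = 1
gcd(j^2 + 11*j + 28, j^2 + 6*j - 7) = j + 7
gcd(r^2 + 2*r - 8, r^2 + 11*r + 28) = r + 4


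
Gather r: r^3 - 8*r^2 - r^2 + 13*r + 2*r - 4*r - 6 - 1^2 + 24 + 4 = r^3 - 9*r^2 + 11*r + 21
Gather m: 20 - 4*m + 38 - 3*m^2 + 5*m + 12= -3*m^2 + m + 70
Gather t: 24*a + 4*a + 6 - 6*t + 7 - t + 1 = 28*a - 7*t + 14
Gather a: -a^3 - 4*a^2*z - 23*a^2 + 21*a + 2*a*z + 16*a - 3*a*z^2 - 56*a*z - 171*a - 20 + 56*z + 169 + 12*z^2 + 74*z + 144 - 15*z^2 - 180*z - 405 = -a^3 + a^2*(-4*z - 23) + a*(-3*z^2 - 54*z - 134) - 3*z^2 - 50*z - 112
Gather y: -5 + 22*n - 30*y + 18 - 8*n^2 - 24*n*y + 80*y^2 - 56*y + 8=-8*n^2 + 22*n + 80*y^2 + y*(-24*n - 86) + 21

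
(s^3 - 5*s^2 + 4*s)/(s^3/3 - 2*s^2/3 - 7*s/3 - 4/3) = 3*s*(s - 1)/(s^2 + 2*s + 1)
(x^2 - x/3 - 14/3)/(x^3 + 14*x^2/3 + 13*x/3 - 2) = (3*x - 7)/(3*x^2 + 8*x - 3)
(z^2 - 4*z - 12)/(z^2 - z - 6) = (z - 6)/(z - 3)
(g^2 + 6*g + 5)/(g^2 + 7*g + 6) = (g + 5)/(g + 6)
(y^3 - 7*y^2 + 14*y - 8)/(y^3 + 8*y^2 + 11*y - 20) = (y^2 - 6*y + 8)/(y^2 + 9*y + 20)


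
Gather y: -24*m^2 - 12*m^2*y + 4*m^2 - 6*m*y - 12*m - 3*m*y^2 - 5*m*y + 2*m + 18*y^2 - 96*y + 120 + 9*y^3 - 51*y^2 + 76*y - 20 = -20*m^2 - 10*m + 9*y^3 + y^2*(-3*m - 33) + y*(-12*m^2 - 11*m - 20) + 100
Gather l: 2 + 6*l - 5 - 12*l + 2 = -6*l - 1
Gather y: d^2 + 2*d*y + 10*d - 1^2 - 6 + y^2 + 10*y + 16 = d^2 + 10*d + y^2 + y*(2*d + 10) + 9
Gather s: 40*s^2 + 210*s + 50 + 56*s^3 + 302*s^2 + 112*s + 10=56*s^3 + 342*s^2 + 322*s + 60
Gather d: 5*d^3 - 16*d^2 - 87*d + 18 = 5*d^3 - 16*d^2 - 87*d + 18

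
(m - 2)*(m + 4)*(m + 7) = m^3 + 9*m^2 + 6*m - 56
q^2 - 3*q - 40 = (q - 8)*(q + 5)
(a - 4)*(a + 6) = a^2 + 2*a - 24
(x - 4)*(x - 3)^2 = x^3 - 10*x^2 + 33*x - 36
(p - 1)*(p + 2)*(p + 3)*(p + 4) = p^4 + 8*p^3 + 17*p^2 - 2*p - 24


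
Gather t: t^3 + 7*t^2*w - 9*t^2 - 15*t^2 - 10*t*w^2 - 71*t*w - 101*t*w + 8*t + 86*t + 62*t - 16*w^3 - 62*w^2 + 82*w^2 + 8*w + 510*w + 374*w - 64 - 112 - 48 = t^3 + t^2*(7*w - 24) + t*(-10*w^2 - 172*w + 156) - 16*w^3 + 20*w^2 + 892*w - 224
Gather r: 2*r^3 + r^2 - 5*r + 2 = 2*r^3 + r^2 - 5*r + 2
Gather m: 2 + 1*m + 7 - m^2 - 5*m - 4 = -m^2 - 4*m + 5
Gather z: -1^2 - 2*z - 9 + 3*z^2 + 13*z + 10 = 3*z^2 + 11*z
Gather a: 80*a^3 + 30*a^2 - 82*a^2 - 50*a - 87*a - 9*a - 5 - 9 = 80*a^3 - 52*a^2 - 146*a - 14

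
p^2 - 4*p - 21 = (p - 7)*(p + 3)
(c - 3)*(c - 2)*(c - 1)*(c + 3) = c^4 - 3*c^3 - 7*c^2 + 27*c - 18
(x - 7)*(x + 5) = x^2 - 2*x - 35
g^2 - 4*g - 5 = (g - 5)*(g + 1)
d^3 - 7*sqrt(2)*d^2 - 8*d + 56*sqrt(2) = (d - 7*sqrt(2))*(d - 2*sqrt(2))*(d + 2*sqrt(2))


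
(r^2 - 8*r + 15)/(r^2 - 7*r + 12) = (r - 5)/(r - 4)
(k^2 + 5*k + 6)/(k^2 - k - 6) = (k + 3)/(k - 3)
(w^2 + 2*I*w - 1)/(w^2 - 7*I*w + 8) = (w + I)/(w - 8*I)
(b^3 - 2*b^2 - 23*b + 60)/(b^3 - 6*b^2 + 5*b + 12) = (b + 5)/(b + 1)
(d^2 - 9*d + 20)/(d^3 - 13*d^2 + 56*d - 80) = 1/(d - 4)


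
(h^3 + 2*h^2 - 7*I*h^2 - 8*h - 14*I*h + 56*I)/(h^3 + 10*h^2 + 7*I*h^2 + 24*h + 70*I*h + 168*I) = (h^2 - h*(2 + 7*I) + 14*I)/(h^2 + h*(6 + 7*I) + 42*I)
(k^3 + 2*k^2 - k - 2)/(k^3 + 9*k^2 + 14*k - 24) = (k^2 + 3*k + 2)/(k^2 + 10*k + 24)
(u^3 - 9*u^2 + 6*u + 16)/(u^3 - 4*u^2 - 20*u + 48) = (u^2 - 7*u - 8)/(u^2 - 2*u - 24)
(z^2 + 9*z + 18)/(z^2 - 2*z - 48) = (z + 3)/(z - 8)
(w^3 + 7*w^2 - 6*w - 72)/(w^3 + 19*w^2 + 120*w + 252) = (w^2 + w - 12)/(w^2 + 13*w + 42)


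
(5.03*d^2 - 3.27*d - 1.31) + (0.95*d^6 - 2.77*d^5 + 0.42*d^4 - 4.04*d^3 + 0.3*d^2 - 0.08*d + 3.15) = 0.95*d^6 - 2.77*d^5 + 0.42*d^4 - 4.04*d^3 + 5.33*d^2 - 3.35*d + 1.84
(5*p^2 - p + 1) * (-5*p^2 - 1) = -25*p^4 + 5*p^3 - 10*p^2 + p - 1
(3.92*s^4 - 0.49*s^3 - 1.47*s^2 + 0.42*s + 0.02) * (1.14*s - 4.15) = 4.4688*s^5 - 16.8266*s^4 + 0.3577*s^3 + 6.5793*s^2 - 1.7202*s - 0.083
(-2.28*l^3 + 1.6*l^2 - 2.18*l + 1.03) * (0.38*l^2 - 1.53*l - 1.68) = -0.8664*l^5 + 4.0964*l^4 + 0.553999999999999*l^3 + 1.0388*l^2 + 2.0865*l - 1.7304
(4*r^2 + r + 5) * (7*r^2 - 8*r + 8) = 28*r^4 - 25*r^3 + 59*r^2 - 32*r + 40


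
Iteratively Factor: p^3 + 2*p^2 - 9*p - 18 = (p + 2)*(p^2 - 9) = (p - 3)*(p + 2)*(p + 3)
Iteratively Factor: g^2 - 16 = (g + 4)*(g - 4)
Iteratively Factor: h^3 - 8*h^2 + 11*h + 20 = (h + 1)*(h^2 - 9*h + 20) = (h - 4)*(h + 1)*(h - 5)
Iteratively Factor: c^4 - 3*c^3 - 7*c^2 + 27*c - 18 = (c - 2)*(c^3 - c^2 - 9*c + 9) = (c - 2)*(c - 1)*(c^2 - 9) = (c - 2)*(c - 1)*(c + 3)*(c - 3)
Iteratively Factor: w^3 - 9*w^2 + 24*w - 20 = (w - 5)*(w^2 - 4*w + 4) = (w - 5)*(w - 2)*(w - 2)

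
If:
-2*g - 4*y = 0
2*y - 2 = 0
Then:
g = -2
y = 1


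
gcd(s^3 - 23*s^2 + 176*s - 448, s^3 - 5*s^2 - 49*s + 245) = s - 7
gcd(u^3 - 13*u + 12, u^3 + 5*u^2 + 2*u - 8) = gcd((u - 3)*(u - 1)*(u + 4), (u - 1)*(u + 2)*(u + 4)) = u^2 + 3*u - 4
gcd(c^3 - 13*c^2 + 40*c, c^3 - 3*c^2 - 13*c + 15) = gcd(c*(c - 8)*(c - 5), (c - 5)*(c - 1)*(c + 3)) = c - 5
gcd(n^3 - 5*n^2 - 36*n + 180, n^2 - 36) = n^2 - 36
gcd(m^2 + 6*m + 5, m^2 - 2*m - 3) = m + 1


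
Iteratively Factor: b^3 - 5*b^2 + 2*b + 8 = (b + 1)*(b^2 - 6*b + 8) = (b - 4)*(b + 1)*(b - 2)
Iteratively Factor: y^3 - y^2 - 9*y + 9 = (y - 1)*(y^2 - 9) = (y - 1)*(y + 3)*(y - 3)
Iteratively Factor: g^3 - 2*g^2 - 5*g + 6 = (g - 3)*(g^2 + g - 2) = (g - 3)*(g - 1)*(g + 2)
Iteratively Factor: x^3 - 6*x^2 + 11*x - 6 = (x - 3)*(x^2 - 3*x + 2) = (x - 3)*(x - 1)*(x - 2)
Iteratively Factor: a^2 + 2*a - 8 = (a + 4)*(a - 2)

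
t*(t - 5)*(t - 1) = t^3 - 6*t^2 + 5*t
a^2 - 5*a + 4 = (a - 4)*(a - 1)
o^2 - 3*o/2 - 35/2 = (o - 5)*(o + 7/2)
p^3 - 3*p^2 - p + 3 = (p - 3)*(p - 1)*(p + 1)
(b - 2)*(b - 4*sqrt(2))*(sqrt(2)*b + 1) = sqrt(2)*b^3 - 7*b^2 - 2*sqrt(2)*b^2 - 4*sqrt(2)*b + 14*b + 8*sqrt(2)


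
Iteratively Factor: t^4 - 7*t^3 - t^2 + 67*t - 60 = (t + 3)*(t^3 - 10*t^2 + 29*t - 20) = (t - 1)*(t + 3)*(t^2 - 9*t + 20) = (t - 4)*(t - 1)*(t + 3)*(t - 5)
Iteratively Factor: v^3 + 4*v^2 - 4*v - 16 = (v + 4)*(v^2 - 4) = (v + 2)*(v + 4)*(v - 2)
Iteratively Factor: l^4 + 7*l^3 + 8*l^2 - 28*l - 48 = (l + 4)*(l^3 + 3*l^2 - 4*l - 12) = (l + 2)*(l + 4)*(l^2 + l - 6) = (l - 2)*(l + 2)*(l + 4)*(l + 3)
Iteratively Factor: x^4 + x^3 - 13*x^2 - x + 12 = (x - 3)*(x^3 + 4*x^2 - x - 4) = (x - 3)*(x + 1)*(x^2 + 3*x - 4) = (x - 3)*(x + 1)*(x + 4)*(x - 1)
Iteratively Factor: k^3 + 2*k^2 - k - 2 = (k + 2)*(k^2 - 1) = (k + 1)*(k + 2)*(k - 1)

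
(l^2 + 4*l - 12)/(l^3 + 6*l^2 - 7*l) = (l^2 + 4*l - 12)/(l*(l^2 + 6*l - 7))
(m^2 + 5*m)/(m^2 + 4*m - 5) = m/(m - 1)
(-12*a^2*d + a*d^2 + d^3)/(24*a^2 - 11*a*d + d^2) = d*(-4*a - d)/(8*a - d)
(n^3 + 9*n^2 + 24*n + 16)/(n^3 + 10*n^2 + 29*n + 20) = (n + 4)/(n + 5)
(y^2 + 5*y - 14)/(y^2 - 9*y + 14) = (y + 7)/(y - 7)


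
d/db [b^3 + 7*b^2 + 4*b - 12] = 3*b^2 + 14*b + 4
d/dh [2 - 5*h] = -5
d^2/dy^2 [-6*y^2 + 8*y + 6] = -12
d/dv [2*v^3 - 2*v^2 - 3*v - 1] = 6*v^2 - 4*v - 3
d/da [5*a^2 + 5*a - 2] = 10*a + 5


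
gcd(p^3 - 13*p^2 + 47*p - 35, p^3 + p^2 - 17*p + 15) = p - 1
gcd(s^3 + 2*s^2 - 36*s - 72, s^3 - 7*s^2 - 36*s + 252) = s^2 - 36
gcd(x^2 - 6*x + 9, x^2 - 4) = 1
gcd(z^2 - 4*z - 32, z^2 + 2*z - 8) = z + 4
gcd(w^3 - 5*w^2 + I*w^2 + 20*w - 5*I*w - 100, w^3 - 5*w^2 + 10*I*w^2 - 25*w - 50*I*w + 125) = w^2 + w*(-5 + 5*I) - 25*I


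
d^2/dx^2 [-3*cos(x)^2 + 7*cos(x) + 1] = -7*cos(x) + 6*cos(2*x)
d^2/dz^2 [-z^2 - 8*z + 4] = -2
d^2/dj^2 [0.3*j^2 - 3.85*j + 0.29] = 0.600000000000000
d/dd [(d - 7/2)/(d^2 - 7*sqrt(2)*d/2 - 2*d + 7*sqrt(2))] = (4*d^2 - 14*sqrt(2)*d - 8*d + (2*d - 7)*(-4*d + 4 + 7*sqrt(2)) + 28*sqrt(2))/(2*d^2 - 7*sqrt(2)*d - 4*d + 14*sqrt(2))^2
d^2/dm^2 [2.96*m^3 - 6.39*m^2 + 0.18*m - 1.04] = 17.76*m - 12.78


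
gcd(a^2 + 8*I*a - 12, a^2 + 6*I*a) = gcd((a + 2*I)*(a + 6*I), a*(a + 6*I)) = a + 6*I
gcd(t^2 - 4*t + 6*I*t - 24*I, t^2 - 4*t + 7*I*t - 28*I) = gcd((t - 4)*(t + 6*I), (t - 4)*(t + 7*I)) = t - 4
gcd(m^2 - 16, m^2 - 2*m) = 1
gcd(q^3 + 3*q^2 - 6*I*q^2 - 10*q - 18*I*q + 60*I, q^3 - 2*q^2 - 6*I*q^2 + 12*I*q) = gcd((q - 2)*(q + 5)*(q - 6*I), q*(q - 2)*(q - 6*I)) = q^2 + q*(-2 - 6*I) + 12*I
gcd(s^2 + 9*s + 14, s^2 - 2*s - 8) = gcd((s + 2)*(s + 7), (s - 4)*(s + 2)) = s + 2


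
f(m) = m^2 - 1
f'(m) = 2*m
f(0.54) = -0.71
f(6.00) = 35.00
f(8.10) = 64.61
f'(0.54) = 1.08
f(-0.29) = -0.92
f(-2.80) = 6.84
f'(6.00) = 12.00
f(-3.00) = 8.00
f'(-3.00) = -6.00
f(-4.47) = 18.98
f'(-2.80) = -5.60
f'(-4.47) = -8.94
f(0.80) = -0.36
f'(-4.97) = -9.94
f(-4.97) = 23.70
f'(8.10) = 16.20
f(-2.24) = 4.02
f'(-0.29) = -0.58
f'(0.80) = 1.60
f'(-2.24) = -4.48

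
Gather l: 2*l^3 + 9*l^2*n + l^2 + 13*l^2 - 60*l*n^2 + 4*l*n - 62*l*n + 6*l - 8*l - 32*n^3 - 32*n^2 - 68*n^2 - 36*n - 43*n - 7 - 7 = 2*l^3 + l^2*(9*n + 14) + l*(-60*n^2 - 58*n - 2) - 32*n^3 - 100*n^2 - 79*n - 14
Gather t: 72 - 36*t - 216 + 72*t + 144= 36*t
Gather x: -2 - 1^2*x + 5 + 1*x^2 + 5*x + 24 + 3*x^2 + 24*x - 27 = 4*x^2 + 28*x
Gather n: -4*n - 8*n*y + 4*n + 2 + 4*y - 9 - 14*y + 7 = -8*n*y - 10*y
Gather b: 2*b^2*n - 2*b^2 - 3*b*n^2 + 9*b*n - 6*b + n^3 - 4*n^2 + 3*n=b^2*(2*n - 2) + b*(-3*n^2 + 9*n - 6) + n^3 - 4*n^2 + 3*n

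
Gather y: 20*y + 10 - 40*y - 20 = -20*y - 10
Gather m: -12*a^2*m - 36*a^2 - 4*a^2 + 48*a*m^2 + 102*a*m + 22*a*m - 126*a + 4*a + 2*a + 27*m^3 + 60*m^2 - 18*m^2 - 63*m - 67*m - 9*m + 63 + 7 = -40*a^2 - 120*a + 27*m^3 + m^2*(48*a + 42) + m*(-12*a^2 + 124*a - 139) + 70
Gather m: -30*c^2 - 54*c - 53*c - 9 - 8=-30*c^2 - 107*c - 17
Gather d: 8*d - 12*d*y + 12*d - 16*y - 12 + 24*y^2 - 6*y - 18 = d*(20 - 12*y) + 24*y^2 - 22*y - 30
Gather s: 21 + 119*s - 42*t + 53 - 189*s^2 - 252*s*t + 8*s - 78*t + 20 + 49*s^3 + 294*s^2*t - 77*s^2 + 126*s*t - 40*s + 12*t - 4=49*s^3 + s^2*(294*t - 266) + s*(87 - 126*t) - 108*t + 90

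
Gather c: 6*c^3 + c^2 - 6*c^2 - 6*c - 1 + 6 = 6*c^3 - 5*c^2 - 6*c + 5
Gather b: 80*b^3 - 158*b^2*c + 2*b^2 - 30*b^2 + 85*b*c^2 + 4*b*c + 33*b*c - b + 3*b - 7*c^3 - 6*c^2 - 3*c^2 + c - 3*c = 80*b^3 + b^2*(-158*c - 28) + b*(85*c^2 + 37*c + 2) - 7*c^3 - 9*c^2 - 2*c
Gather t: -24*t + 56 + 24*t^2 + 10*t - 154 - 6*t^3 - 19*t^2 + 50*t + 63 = -6*t^3 + 5*t^2 + 36*t - 35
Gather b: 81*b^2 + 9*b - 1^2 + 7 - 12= 81*b^2 + 9*b - 6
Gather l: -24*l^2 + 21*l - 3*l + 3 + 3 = -24*l^2 + 18*l + 6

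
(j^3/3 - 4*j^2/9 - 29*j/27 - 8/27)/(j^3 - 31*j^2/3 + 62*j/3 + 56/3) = (9*j^3 - 12*j^2 - 29*j - 8)/(9*(3*j^3 - 31*j^2 + 62*j + 56))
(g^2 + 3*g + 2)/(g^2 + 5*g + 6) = (g + 1)/(g + 3)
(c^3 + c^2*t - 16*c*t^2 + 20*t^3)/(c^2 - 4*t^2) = (c^2 + 3*c*t - 10*t^2)/(c + 2*t)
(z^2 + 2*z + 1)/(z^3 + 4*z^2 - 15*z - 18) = (z + 1)/(z^2 + 3*z - 18)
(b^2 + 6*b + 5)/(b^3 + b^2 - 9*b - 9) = (b + 5)/(b^2 - 9)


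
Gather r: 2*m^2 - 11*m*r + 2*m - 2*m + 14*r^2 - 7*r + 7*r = 2*m^2 - 11*m*r + 14*r^2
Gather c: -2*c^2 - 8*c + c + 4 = -2*c^2 - 7*c + 4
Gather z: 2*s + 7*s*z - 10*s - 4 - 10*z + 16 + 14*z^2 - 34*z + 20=-8*s + 14*z^2 + z*(7*s - 44) + 32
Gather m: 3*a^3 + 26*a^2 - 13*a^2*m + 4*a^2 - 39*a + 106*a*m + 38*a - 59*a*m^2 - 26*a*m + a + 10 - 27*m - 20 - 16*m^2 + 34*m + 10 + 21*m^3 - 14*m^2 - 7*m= 3*a^3 + 30*a^2 + 21*m^3 + m^2*(-59*a - 30) + m*(-13*a^2 + 80*a)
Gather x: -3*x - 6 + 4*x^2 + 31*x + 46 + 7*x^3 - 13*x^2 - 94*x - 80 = 7*x^3 - 9*x^2 - 66*x - 40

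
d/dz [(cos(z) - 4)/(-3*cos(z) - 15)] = 3*sin(z)/(cos(z) + 5)^2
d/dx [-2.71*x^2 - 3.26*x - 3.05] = -5.42*x - 3.26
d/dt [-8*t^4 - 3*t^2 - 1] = -32*t^3 - 6*t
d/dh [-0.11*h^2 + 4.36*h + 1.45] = 4.36 - 0.22*h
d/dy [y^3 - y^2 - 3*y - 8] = 3*y^2 - 2*y - 3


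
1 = 1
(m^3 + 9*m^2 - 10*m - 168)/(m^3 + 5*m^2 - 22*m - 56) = (m + 6)/(m + 2)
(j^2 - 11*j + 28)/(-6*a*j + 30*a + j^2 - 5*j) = (-j^2 + 11*j - 28)/(6*a*j - 30*a - j^2 + 5*j)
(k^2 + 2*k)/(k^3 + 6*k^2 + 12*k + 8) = k/(k^2 + 4*k + 4)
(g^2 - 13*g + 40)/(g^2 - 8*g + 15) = (g - 8)/(g - 3)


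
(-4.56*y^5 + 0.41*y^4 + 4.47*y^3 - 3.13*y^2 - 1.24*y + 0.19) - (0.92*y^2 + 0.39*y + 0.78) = -4.56*y^5 + 0.41*y^4 + 4.47*y^3 - 4.05*y^2 - 1.63*y - 0.59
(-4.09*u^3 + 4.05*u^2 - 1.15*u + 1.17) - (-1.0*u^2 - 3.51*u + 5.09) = -4.09*u^3 + 5.05*u^2 + 2.36*u - 3.92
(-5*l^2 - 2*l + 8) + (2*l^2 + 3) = -3*l^2 - 2*l + 11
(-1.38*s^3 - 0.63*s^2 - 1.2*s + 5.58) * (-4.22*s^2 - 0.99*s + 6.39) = 5.8236*s^5 + 4.0248*s^4 - 3.1305*s^3 - 26.3853*s^2 - 13.1922*s + 35.6562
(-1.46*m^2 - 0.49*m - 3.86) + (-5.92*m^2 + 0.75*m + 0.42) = -7.38*m^2 + 0.26*m - 3.44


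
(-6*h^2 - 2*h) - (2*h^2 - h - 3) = -8*h^2 - h + 3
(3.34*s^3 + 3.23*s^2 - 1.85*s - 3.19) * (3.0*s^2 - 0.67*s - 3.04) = 10.02*s^5 + 7.4522*s^4 - 17.8677*s^3 - 18.1497*s^2 + 7.7613*s + 9.6976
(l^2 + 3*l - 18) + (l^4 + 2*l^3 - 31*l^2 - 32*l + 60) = l^4 + 2*l^3 - 30*l^2 - 29*l + 42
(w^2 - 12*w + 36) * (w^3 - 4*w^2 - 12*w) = w^5 - 16*w^4 + 72*w^3 - 432*w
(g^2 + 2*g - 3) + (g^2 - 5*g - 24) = 2*g^2 - 3*g - 27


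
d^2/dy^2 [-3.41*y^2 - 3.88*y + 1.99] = -6.82000000000000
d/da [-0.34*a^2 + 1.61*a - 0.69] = 1.61 - 0.68*a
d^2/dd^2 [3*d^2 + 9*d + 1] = 6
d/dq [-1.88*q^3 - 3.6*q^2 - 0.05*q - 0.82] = -5.64*q^2 - 7.2*q - 0.05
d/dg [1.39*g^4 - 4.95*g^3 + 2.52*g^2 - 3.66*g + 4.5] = 5.56*g^3 - 14.85*g^2 + 5.04*g - 3.66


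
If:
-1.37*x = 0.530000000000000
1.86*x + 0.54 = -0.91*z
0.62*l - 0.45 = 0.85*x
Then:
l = 0.20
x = -0.39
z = 0.20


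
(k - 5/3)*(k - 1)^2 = k^3 - 11*k^2/3 + 13*k/3 - 5/3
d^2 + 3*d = d*(d + 3)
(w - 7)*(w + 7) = w^2 - 49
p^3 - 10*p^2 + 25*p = p*(p - 5)^2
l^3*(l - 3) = l^4 - 3*l^3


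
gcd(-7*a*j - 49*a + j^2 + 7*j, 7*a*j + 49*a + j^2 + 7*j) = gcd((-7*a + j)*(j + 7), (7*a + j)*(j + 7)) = j + 7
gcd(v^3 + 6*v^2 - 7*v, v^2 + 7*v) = v^2 + 7*v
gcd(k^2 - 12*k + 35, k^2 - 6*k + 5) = k - 5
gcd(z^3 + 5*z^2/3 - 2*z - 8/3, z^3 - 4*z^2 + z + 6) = z + 1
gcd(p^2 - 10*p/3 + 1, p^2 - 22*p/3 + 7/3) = p - 1/3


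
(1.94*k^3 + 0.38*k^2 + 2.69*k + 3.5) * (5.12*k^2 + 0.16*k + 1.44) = 9.9328*k^5 + 2.256*k^4 + 16.6272*k^3 + 18.8976*k^2 + 4.4336*k + 5.04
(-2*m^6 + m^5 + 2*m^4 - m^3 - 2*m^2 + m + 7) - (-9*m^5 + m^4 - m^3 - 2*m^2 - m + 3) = -2*m^6 + 10*m^5 + m^4 + 2*m + 4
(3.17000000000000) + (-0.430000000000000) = 2.74000000000000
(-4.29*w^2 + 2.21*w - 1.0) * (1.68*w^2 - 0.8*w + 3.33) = -7.2072*w^4 + 7.1448*w^3 - 17.7337*w^2 + 8.1593*w - 3.33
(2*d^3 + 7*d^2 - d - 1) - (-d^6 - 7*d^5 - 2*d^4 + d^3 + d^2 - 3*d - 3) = d^6 + 7*d^5 + 2*d^4 + d^3 + 6*d^2 + 2*d + 2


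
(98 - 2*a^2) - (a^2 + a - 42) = -3*a^2 - a + 140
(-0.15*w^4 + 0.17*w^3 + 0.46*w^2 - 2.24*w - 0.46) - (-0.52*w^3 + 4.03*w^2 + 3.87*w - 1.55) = -0.15*w^4 + 0.69*w^3 - 3.57*w^2 - 6.11*w + 1.09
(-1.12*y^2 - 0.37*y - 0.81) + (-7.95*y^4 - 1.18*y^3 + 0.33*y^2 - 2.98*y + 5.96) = -7.95*y^4 - 1.18*y^3 - 0.79*y^2 - 3.35*y + 5.15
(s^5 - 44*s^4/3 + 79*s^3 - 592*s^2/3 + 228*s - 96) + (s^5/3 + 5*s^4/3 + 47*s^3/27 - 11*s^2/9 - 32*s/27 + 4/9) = 4*s^5/3 - 13*s^4 + 2180*s^3/27 - 1787*s^2/9 + 6124*s/27 - 860/9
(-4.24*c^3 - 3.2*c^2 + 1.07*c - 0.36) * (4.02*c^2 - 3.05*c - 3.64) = -17.0448*c^5 + 0.0680000000000014*c^4 + 29.495*c^3 + 6.9373*c^2 - 2.7968*c + 1.3104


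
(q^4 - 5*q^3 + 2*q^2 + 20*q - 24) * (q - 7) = q^5 - 12*q^4 + 37*q^3 + 6*q^2 - 164*q + 168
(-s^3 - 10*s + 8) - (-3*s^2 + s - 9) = -s^3 + 3*s^2 - 11*s + 17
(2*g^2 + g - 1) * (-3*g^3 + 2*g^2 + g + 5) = -6*g^5 + g^4 + 7*g^3 + 9*g^2 + 4*g - 5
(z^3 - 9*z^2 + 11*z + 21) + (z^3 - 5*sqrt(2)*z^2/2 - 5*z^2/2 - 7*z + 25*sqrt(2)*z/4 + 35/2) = 2*z^3 - 23*z^2/2 - 5*sqrt(2)*z^2/2 + 4*z + 25*sqrt(2)*z/4 + 77/2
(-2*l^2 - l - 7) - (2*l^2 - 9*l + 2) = -4*l^2 + 8*l - 9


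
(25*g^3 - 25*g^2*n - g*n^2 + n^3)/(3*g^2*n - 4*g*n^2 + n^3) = (25*g^2 - n^2)/(n*(3*g - n))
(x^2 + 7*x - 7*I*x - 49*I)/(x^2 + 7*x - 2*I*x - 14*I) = (x - 7*I)/(x - 2*I)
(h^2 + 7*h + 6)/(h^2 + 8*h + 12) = (h + 1)/(h + 2)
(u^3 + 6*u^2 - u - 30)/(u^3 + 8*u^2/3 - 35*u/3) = 3*(u^2 + u - 6)/(u*(3*u - 7))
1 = 1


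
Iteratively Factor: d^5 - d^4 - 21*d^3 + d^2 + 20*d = (d)*(d^4 - d^3 - 21*d^2 + d + 20) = d*(d + 4)*(d^3 - 5*d^2 - d + 5) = d*(d - 5)*(d + 4)*(d^2 - 1) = d*(d - 5)*(d - 1)*(d + 4)*(d + 1)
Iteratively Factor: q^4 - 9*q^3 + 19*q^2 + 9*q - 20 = (q - 1)*(q^3 - 8*q^2 + 11*q + 20) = (q - 4)*(q - 1)*(q^2 - 4*q - 5) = (q - 4)*(q - 1)*(q + 1)*(q - 5)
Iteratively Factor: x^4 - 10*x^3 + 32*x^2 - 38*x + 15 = (x - 1)*(x^3 - 9*x^2 + 23*x - 15) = (x - 5)*(x - 1)*(x^2 - 4*x + 3) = (x - 5)*(x - 3)*(x - 1)*(x - 1)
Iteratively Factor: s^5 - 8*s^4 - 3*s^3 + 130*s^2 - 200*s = (s - 5)*(s^4 - 3*s^3 - 18*s^2 + 40*s) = (s - 5)*(s + 4)*(s^3 - 7*s^2 + 10*s) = s*(s - 5)*(s + 4)*(s^2 - 7*s + 10) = s*(s - 5)*(s - 2)*(s + 4)*(s - 5)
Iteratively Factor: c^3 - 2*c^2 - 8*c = (c - 4)*(c^2 + 2*c) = c*(c - 4)*(c + 2)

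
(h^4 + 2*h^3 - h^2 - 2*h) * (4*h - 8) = 4*h^5 - 20*h^3 + 16*h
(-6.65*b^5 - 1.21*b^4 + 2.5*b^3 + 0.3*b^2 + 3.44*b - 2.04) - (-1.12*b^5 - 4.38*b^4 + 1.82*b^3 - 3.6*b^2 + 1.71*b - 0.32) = -5.53*b^5 + 3.17*b^4 + 0.68*b^3 + 3.9*b^2 + 1.73*b - 1.72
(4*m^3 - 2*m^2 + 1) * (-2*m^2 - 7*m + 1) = -8*m^5 - 24*m^4 + 18*m^3 - 4*m^2 - 7*m + 1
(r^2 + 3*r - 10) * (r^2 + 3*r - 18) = r^4 + 6*r^3 - 19*r^2 - 84*r + 180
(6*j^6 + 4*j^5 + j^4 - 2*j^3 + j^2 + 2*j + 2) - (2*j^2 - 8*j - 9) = 6*j^6 + 4*j^5 + j^4 - 2*j^3 - j^2 + 10*j + 11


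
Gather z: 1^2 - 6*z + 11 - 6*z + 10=22 - 12*z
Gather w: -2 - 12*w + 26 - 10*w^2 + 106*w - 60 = -10*w^2 + 94*w - 36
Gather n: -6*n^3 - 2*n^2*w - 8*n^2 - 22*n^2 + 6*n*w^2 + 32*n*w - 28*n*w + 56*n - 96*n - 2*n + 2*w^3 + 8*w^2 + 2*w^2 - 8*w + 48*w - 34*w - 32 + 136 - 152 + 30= -6*n^3 + n^2*(-2*w - 30) + n*(6*w^2 + 4*w - 42) + 2*w^3 + 10*w^2 + 6*w - 18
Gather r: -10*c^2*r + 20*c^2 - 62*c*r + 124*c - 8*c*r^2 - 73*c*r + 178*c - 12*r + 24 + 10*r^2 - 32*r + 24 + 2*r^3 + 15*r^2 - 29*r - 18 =20*c^2 + 302*c + 2*r^3 + r^2*(25 - 8*c) + r*(-10*c^2 - 135*c - 73) + 30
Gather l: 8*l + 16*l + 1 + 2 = 24*l + 3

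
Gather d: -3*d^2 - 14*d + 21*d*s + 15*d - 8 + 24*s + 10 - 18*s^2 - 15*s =-3*d^2 + d*(21*s + 1) - 18*s^2 + 9*s + 2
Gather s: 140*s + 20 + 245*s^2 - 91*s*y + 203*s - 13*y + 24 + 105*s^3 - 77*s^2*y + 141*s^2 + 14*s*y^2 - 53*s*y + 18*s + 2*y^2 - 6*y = 105*s^3 + s^2*(386 - 77*y) + s*(14*y^2 - 144*y + 361) + 2*y^2 - 19*y + 44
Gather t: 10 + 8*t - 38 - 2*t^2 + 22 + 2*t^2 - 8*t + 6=0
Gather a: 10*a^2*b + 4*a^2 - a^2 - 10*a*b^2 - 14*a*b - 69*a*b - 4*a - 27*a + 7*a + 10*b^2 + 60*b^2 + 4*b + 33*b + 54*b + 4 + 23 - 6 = a^2*(10*b + 3) + a*(-10*b^2 - 83*b - 24) + 70*b^2 + 91*b + 21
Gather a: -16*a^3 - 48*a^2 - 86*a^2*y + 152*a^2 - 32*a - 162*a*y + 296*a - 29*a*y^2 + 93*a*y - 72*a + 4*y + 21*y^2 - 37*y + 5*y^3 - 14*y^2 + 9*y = -16*a^3 + a^2*(104 - 86*y) + a*(-29*y^2 - 69*y + 192) + 5*y^3 + 7*y^2 - 24*y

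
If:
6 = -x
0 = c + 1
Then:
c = -1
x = -6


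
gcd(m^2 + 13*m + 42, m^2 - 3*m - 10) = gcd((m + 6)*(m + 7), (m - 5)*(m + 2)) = 1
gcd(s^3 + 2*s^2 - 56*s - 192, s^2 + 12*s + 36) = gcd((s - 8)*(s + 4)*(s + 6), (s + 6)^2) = s + 6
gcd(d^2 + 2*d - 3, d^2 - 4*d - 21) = d + 3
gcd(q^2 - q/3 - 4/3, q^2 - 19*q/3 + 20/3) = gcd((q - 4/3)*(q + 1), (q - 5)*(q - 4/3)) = q - 4/3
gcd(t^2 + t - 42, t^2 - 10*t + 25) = 1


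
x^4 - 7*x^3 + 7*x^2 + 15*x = x*(x - 5)*(x - 3)*(x + 1)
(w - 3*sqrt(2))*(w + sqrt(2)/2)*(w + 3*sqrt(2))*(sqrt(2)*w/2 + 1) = sqrt(2)*w^4/2 + 3*w^3/2 - 17*sqrt(2)*w^2/2 - 27*w - 9*sqrt(2)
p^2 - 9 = (p - 3)*(p + 3)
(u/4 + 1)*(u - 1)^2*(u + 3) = u^4/4 + 5*u^3/4 - u^2/4 - 17*u/4 + 3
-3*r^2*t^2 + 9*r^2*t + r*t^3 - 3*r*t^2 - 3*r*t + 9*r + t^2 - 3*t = (-3*r + t)*(t - 3)*(r*t + 1)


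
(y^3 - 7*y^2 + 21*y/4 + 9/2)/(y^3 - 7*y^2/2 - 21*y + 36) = (y + 1/2)/(y + 4)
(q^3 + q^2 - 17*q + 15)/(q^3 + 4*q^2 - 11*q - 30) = (q - 1)/(q + 2)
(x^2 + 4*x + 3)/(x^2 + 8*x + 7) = (x + 3)/(x + 7)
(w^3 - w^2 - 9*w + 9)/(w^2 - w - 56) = (-w^3 + w^2 + 9*w - 9)/(-w^2 + w + 56)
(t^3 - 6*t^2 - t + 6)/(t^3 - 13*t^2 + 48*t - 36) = (t + 1)/(t - 6)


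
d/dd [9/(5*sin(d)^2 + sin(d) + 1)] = -9*(10*sin(d) + 1)*cos(d)/(5*sin(d)^2 + sin(d) + 1)^2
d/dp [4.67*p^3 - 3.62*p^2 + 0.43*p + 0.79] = 14.01*p^2 - 7.24*p + 0.43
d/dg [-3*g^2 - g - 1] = -6*g - 1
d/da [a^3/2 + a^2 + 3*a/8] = 3*a^2/2 + 2*a + 3/8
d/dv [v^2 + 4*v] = 2*v + 4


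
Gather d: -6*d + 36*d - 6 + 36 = 30*d + 30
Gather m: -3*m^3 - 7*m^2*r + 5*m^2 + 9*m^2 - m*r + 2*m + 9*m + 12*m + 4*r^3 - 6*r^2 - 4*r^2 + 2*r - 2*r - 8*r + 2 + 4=-3*m^3 + m^2*(14 - 7*r) + m*(23 - r) + 4*r^3 - 10*r^2 - 8*r + 6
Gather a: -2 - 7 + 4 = -5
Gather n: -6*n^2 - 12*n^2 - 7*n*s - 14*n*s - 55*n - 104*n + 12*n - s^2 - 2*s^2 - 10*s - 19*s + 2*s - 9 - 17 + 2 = -18*n^2 + n*(-21*s - 147) - 3*s^2 - 27*s - 24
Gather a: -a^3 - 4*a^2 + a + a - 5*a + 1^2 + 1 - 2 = -a^3 - 4*a^2 - 3*a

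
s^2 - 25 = (s - 5)*(s + 5)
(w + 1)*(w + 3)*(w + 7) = w^3 + 11*w^2 + 31*w + 21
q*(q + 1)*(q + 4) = q^3 + 5*q^2 + 4*q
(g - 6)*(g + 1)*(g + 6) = g^3 + g^2 - 36*g - 36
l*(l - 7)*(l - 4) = l^3 - 11*l^2 + 28*l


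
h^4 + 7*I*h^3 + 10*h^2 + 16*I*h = h*(h - 2*I)*(h + I)*(h + 8*I)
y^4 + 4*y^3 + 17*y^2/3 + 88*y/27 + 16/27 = (y + 1/3)*(y + 1)*(y + 4/3)^2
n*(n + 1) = n^2 + n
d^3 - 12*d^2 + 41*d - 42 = (d - 7)*(d - 3)*(d - 2)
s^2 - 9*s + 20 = (s - 5)*(s - 4)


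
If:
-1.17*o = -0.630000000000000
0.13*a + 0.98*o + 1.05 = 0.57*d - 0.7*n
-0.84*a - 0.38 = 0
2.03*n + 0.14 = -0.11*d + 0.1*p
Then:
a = -0.45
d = 0.0567214974475326*p + 2.4190357760976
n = 0.0461875050644194*p - 0.200046273581643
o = 0.54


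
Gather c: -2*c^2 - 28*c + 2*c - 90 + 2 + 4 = -2*c^2 - 26*c - 84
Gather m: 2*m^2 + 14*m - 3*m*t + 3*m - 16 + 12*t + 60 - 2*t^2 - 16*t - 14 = 2*m^2 + m*(17 - 3*t) - 2*t^2 - 4*t + 30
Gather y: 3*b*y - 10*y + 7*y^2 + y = 7*y^2 + y*(3*b - 9)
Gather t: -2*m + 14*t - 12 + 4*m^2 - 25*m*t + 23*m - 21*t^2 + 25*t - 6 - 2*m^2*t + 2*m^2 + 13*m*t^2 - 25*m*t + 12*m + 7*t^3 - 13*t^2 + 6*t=6*m^2 + 33*m + 7*t^3 + t^2*(13*m - 34) + t*(-2*m^2 - 50*m + 45) - 18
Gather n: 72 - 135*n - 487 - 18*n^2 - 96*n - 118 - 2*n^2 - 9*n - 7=-20*n^2 - 240*n - 540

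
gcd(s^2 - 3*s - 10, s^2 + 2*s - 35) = s - 5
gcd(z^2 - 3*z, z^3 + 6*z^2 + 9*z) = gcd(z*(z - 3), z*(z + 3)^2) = z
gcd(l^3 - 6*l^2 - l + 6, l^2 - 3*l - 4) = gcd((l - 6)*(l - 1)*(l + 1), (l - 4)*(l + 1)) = l + 1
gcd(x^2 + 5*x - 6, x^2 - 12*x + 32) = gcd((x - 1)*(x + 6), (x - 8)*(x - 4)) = 1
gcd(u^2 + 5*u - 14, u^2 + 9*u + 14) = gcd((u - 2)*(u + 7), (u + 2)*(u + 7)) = u + 7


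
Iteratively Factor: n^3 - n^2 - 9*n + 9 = (n - 3)*(n^2 + 2*n - 3) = (n - 3)*(n + 3)*(n - 1)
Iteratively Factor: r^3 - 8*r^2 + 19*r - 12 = (r - 3)*(r^2 - 5*r + 4) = (r - 4)*(r - 3)*(r - 1)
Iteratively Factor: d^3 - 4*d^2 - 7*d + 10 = (d - 1)*(d^2 - 3*d - 10) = (d - 1)*(d + 2)*(d - 5)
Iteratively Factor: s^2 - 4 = (s + 2)*(s - 2)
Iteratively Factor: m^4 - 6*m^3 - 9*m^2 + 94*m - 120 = (m - 3)*(m^3 - 3*m^2 - 18*m + 40) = (m - 3)*(m - 2)*(m^2 - m - 20) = (m - 5)*(m - 3)*(m - 2)*(m + 4)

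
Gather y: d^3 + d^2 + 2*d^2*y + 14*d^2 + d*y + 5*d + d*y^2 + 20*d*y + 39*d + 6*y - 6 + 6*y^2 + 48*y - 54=d^3 + 15*d^2 + 44*d + y^2*(d + 6) + y*(2*d^2 + 21*d + 54) - 60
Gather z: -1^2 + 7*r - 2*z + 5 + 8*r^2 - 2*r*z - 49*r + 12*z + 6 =8*r^2 - 42*r + z*(10 - 2*r) + 10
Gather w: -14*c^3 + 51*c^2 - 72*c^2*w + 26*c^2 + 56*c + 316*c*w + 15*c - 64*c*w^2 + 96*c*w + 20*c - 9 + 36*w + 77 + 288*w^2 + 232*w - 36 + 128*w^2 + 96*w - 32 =-14*c^3 + 77*c^2 + 91*c + w^2*(416 - 64*c) + w*(-72*c^2 + 412*c + 364)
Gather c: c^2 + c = c^2 + c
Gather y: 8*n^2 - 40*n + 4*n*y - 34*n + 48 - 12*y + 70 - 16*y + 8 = 8*n^2 - 74*n + y*(4*n - 28) + 126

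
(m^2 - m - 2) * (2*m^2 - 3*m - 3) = 2*m^4 - 5*m^3 - 4*m^2 + 9*m + 6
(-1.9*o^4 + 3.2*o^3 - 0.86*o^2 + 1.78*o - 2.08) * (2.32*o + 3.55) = -4.408*o^5 + 0.679*o^4 + 9.3648*o^3 + 1.0766*o^2 + 1.4934*o - 7.384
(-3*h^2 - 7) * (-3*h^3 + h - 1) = 9*h^5 + 18*h^3 + 3*h^2 - 7*h + 7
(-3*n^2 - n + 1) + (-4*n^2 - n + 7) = -7*n^2 - 2*n + 8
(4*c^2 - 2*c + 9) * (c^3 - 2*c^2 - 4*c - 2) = 4*c^5 - 10*c^4 - 3*c^3 - 18*c^2 - 32*c - 18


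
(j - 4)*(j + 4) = j^2 - 16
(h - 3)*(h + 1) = h^2 - 2*h - 3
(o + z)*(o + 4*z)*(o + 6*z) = o^3 + 11*o^2*z + 34*o*z^2 + 24*z^3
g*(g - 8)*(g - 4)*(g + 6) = g^4 - 6*g^3 - 40*g^2 + 192*g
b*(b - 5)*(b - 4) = b^3 - 9*b^2 + 20*b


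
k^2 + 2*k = k*(k + 2)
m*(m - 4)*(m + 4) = m^3 - 16*m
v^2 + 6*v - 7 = (v - 1)*(v + 7)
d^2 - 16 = (d - 4)*(d + 4)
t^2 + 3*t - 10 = (t - 2)*(t + 5)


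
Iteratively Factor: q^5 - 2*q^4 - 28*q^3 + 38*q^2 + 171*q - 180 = (q - 1)*(q^4 - q^3 - 29*q^2 + 9*q + 180) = (q - 5)*(q - 1)*(q^3 + 4*q^2 - 9*q - 36) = (q - 5)*(q - 3)*(q - 1)*(q^2 + 7*q + 12) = (q - 5)*(q - 3)*(q - 1)*(q + 3)*(q + 4)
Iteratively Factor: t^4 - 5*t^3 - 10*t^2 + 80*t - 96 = (t - 2)*(t^3 - 3*t^2 - 16*t + 48) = (t - 2)*(t + 4)*(t^2 - 7*t + 12) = (t - 3)*(t - 2)*(t + 4)*(t - 4)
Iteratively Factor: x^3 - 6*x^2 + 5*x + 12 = (x - 4)*(x^2 - 2*x - 3) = (x - 4)*(x - 3)*(x + 1)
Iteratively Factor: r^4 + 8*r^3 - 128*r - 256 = (r + 4)*(r^3 + 4*r^2 - 16*r - 64) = (r + 4)^2*(r^2 - 16) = (r - 4)*(r + 4)^2*(r + 4)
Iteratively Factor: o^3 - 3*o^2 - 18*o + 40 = (o - 2)*(o^2 - o - 20) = (o - 5)*(o - 2)*(o + 4)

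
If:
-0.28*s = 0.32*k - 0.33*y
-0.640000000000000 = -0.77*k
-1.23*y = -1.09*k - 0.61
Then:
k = 0.83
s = 0.50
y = 1.23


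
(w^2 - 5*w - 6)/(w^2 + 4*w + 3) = (w - 6)/(w + 3)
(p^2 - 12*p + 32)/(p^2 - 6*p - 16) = (p - 4)/(p + 2)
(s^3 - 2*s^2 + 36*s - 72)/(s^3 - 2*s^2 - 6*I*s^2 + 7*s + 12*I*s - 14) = (s^2 + 36)/(s^2 - 6*I*s + 7)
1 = 1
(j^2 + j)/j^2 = (j + 1)/j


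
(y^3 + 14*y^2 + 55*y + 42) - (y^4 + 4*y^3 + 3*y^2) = -y^4 - 3*y^3 + 11*y^2 + 55*y + 42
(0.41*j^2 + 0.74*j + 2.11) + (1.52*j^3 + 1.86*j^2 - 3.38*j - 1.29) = 1.52*j^3 + 2.27*j^2 - 2.64*j + 0.82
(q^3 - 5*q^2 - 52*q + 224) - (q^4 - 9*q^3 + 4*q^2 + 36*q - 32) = -q^4 + 10*q^3 - 9*q^2 - 88*q + 256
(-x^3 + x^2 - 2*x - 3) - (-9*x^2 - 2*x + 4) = -x^3 + 10*x^2 - 7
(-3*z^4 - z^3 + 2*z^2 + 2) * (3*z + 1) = -9*z^5 - 6*z^4 + 5*z^3 + 2*z^2 + 6*z + 2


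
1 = 1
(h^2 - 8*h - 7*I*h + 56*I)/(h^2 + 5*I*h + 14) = (h^2 - 8*h - 7*I*h + 56*I)/(h^2 + 5*I*h + 14)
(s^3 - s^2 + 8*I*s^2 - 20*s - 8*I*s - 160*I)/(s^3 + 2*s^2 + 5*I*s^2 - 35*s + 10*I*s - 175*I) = (s^2 + s*(4 + 8*I) + 32*I)/(s^2 + s*(7 + 5*I) + 35*I)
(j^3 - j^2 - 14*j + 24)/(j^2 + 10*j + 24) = (j^2 - 5*j + 6)/(j + 6)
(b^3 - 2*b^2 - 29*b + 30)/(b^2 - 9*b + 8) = (b^2 - b - 30)/(b - 8)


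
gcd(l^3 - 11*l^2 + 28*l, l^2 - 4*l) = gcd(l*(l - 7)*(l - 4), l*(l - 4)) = l^2 - 4*l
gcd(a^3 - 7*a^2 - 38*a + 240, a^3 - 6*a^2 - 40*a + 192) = a^2 - 2*a - 48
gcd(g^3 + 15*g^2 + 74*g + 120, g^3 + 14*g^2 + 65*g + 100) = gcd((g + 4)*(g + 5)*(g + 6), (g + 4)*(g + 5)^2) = g^2 + 9*g + 20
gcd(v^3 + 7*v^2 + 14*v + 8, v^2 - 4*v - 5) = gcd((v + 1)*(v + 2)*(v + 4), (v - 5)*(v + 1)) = v + 1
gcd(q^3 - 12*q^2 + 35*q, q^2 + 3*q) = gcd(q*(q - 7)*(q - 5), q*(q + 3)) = q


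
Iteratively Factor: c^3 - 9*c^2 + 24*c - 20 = (c - 5)*(c^2 - 4*c + 4) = (c - 5)*(c - 2)*(c - 2)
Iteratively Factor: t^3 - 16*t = (t + 4)*(t^2 - 4*t) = t*(t + 4)*(t - 4)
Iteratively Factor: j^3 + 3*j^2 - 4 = (j + 2)*(j^2 + j - 2) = (j + 2)^2*(j - 1)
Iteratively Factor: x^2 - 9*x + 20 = (x - 5)*(x - 4)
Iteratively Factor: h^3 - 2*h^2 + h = (h - 1)*(h^2 - h) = h*(h - 1)*(h - 1)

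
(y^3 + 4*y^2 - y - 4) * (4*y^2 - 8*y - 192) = 4*y^5 + 8*y^4 - 228*y^3 - 776*y^2 + 224*y + 768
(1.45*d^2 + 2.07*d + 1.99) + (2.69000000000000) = 1.45*d^2 + 2.07*d + 4.68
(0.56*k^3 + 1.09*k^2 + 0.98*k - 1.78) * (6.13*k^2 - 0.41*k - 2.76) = 3.4328*k^5 + 6.4521*k^4 + 4.0149*k^3 - 14.3216*k^2 - 1.975*k + 4.9128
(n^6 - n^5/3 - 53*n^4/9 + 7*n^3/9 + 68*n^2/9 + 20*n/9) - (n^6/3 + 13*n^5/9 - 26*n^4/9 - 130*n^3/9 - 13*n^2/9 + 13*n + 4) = 2*n^6/3 - 16*n^5/9 - 3*n^4 + 137*n^3/9 + 9*n^2 - 97*n/9 - 4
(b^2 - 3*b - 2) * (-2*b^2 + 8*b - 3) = -2*b^4 + 14*b^3 - 23*b^2 - 7*b + 6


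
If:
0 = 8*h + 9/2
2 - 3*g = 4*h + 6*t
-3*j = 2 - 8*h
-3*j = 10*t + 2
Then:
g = 31/60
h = -9/16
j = -13/6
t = 9/20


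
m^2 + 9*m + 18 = (m + 3)*(m + 6)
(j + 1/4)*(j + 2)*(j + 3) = j^3 + 21*j^2/4 + 29*j/4 + 3/2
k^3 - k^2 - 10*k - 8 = (k - 4)*(k + 1)*(k + 2)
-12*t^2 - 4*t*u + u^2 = (-6*t + u)*(2*t + u)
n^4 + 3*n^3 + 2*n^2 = n^2*(n + 1)*(n + 2)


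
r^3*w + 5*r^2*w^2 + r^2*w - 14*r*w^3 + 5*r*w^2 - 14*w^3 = (r - 2*w)*(r + 7*w)*(r*w + w)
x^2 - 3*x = x*(x - 3)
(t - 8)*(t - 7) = t^2 - 15*t + 56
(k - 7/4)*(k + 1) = k^2 - 3*k/4 - 7/4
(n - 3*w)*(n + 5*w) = n^2 + 2*n*w - 15*w^2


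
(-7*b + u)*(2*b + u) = -14*b^2 - 5*b*u + u^2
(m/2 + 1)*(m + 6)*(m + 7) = m^3/2 + 15*m^2/2 + 34*m + 42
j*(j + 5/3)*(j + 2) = j^3 + 11*j^2/3 + 10*j/3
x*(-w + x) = -w*x + x^2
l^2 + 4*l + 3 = (l + 1)*(l + 3)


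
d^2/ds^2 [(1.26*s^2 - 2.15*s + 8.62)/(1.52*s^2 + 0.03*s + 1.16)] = (-3.5527136788005e-15*s^4 - 10.049632*s^3 + 106.164096*s^2 + 25.103712*s - 26.8415)/(3.511808*s^6 + 0.207936*s^5 + 8.044296*s^4 + 0.317403*s^3 + 6.139068*s^2 + 0.121104*s + 1.560896)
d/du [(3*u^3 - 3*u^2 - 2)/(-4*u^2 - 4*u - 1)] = (-6*u^3 - 9*u^2 + 6*u - 8)/(8*u^3 + 12*u^2 + 6*u + 1)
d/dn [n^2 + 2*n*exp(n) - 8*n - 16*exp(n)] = 2*n*exp(n) + 2*n - 14*exp(n) - 8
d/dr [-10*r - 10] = -10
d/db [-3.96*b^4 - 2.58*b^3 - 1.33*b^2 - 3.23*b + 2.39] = -15.84*b^3 - 7.74*b^2 - 2.66*b - 3.23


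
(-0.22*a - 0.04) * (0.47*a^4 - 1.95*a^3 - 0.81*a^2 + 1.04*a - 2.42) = -0.1034*a^5 + 0.4102*a^4 + 0.2562*a^3 - 0.1964*a^2 + 0.4908*a + 0.0968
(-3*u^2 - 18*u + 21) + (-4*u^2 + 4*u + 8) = -7*u^2 - 14*u + 29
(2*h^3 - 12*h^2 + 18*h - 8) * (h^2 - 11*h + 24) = 2*h^5 - 34*h^4 + 198*h^3 - 494*h^2 + 520*h - 192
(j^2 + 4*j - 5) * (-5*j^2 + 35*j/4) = -5*j^4 - 45*j^3/4 + 60*j^2 - 175*j/4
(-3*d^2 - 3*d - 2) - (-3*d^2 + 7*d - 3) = 1 - 10*d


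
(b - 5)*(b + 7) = b^2 + 2*b - 35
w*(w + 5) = w^2 + 5*w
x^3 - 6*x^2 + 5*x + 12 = (x - 4)*(x - 3)*(x + 1)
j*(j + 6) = j^2 + 6*j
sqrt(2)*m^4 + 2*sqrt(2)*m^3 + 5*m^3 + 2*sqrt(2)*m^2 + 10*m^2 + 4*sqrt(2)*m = m*(m + 2)*(m + 2*sqrt(2))*(sqrt(2)*m + 1)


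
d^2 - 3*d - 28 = (d - 7)*(d + 4)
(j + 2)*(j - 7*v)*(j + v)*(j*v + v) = j^4*v - 6*j^3*v^2 + 3*j^3*v - 7*j^2*v^3 - 18*j^2*v^2 + 2*j^2*v - 21*j*v^3 - 12*j*v^2 - 14*v^3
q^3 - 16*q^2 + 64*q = q*(q - 8)^2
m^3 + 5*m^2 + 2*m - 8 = (m - 1)*(m + 2)*(m + 4)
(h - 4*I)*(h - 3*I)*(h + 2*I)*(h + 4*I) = h^4 - I*h^3 + 22*h^2 - 16*I*h + 96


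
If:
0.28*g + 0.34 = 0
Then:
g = -1.21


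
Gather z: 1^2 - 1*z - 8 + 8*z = 7*z - 7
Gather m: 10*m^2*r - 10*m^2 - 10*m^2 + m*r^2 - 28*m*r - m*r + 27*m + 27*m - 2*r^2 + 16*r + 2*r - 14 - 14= m^2*(10*r - 20) + m*(r^2 - 29*r + 54) - 2*r^2 + 18*r - 28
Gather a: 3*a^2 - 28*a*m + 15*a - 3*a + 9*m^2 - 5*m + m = 3*a^2 + a*(12 - 28*m) + 9*m^2 - 4*m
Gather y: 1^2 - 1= 0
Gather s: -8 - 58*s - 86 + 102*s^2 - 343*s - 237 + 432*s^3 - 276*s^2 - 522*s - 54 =432*s^3 - 174*s^2 - 923*s - 385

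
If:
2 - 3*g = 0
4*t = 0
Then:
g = 2/3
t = 0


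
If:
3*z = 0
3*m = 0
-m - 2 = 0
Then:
No Solution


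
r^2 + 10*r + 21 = (r + 3)*(r + 7)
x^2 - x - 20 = (x - 5)*(x + 4)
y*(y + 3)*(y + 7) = y^3 + 10*y^2 + 21*y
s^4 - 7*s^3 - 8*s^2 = s^2*(s - 8)*(s + 1)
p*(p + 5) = p^2 + 5*p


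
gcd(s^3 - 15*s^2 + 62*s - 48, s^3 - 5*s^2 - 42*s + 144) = s - 8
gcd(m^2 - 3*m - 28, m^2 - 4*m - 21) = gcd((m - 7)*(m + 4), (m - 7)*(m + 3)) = m - 7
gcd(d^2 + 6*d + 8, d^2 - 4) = d + 2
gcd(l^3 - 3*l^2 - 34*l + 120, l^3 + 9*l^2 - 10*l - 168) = l^2 + 2*l - 24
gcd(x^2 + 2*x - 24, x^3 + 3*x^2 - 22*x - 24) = x^2 + 2*x - 24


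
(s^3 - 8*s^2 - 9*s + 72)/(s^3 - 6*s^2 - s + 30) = (s^2 - 5*s - 24)/(s^2 - 3*s - 10)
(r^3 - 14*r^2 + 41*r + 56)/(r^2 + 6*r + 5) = (r^2 - 15*r + 56)/(r + 5)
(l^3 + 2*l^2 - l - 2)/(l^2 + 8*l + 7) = (l^2 + l - 2)/(l + 7)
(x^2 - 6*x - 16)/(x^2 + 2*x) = (x - 8)/x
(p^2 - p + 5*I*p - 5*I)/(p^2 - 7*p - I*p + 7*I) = (p^2 - p + 5*I*p - 5*I)/(p^2 - 7*p - I*p + 7*I)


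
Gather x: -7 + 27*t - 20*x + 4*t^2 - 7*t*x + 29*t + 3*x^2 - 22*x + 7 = 4*t^2 + 56*t + 3*x^2 + x*(-7*t - 42)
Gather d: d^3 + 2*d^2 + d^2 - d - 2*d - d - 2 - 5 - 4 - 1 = d^3 + 3*d^2 - 4*d - 12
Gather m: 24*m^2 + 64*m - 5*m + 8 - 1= 24*m^2 + 59*m + 7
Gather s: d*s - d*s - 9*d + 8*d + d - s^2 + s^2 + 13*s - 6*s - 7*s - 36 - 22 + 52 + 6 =0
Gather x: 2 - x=2 - x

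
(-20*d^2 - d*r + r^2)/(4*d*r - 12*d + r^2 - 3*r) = (-5*d + r)/(r - 3)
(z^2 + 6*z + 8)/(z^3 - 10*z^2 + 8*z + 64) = (z + 4)/(z^2 - 12*z + 32)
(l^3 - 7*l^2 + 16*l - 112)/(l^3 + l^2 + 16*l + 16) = (l - 7)/(l + 1)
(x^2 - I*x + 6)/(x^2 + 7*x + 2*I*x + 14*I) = (x - 3*I)/(x + 7)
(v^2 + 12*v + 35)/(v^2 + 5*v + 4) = (v^2 + 12*v + 35)/(v^2 + 5*v + 4)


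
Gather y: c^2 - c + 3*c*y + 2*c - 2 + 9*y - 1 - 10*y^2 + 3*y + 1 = c^2 + c - 10*y^2 + y*(3*c + 12) - 2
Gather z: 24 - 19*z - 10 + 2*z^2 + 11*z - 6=2*z^2 - 8*z + 8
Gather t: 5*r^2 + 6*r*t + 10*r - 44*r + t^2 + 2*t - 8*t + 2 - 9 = 5*r^2 - 34*r + t^2 + t*(6*r - 6) - 7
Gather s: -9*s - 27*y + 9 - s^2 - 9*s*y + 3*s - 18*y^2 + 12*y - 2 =-s^2 + s*(-9*y - 6) - 18*y^2 - 15*y + 7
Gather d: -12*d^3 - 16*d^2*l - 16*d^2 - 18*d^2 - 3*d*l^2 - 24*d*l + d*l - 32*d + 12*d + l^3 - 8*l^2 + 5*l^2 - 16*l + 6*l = -12*d^3 + d^2*(-16*l - 34) + d*(-3*l^2 - 23*l - 20) + l^3 - 3*l^2 - 10*l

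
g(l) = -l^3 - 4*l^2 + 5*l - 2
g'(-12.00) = -331.00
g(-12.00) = 1090.00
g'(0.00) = 5.00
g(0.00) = -2.00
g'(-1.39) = 10.32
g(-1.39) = -13.99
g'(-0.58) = 8.63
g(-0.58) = -6.05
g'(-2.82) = 3.70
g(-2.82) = -25.48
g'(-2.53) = 6.04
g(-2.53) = -24.06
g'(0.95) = -5.31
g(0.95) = -1.72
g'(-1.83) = 9.59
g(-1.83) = -18.42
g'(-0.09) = 5.70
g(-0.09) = -2.48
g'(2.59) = -35.84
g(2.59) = -33.26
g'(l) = -3*l^2 - 8*l + 5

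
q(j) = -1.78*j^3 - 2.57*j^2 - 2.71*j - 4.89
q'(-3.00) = -35.35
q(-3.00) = 28.17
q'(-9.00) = -388.99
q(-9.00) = 1108.95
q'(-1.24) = -4.55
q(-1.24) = -2.09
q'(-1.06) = -3.26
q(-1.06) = -2.79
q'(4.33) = -125.09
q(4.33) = -209.31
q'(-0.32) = -1.61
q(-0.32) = -4.23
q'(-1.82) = -11.04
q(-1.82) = 2.26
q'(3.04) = -67.69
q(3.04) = -86.89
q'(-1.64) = -8.64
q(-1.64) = 0.49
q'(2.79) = -58.62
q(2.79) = -71.11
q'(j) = -5.34*j^2 - 5.14*j - 2.71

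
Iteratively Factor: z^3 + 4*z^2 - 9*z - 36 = (z - 3)*(z^2 + 7*z + 12) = (z - 3)*(z + 4)*(z + 3)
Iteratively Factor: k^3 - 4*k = (k)*(k^2 - 4) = k*(k - 2)*(k + 2)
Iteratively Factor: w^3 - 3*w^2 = (w)*(w^2 - 3*w) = w^2*(w - 3)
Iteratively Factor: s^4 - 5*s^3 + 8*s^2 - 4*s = (s - 2)*(s^3 - 3*s^2 + 2*s) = s*(s - 2)*(s^2 - 3*s + 2) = s*(s - 2)^2*(s - 1)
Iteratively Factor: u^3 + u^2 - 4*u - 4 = (u + 2)*(u^2 - u - 2) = (u + 1)*(u + 2)*(u - 2)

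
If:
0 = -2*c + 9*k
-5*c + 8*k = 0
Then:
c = 0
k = 0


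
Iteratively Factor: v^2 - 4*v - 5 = (v - 5)*(v + 1)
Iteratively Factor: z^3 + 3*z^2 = (z)*(z^2 + 3*z) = z*(z + 3)*(z)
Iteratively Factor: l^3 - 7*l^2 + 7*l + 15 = (l - 3)*(l^2 - 4*l - 5) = (l - 5)*(l - 3)*(l + 1)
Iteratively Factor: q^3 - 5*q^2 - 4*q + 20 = (q - 5)*(q^2 - 4) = (q - 5)*(q + 2)*(q - 2)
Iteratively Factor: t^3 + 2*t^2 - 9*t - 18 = (t + 2)*(t^2 - 9) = (t - 3)*(t + 2)*(t + 3)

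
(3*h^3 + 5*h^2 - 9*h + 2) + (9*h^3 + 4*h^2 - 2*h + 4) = 12*h^3 + 9*h^2 - 11*h + 6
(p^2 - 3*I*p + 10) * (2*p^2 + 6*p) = 2*p^4 + 6*p^3 - 6*I*p^3 + 20*p^2 - 18*I*p^2 + 60*p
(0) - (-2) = 2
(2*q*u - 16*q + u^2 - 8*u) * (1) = 2*q*u - 16*q + u^2 - 8*u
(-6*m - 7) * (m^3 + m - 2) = -6*m^4 - 7*m^3 - 6*m^2 + 5*m + 14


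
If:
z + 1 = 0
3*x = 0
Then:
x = 0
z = -1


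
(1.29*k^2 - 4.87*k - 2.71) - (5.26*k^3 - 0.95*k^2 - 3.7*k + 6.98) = -5.26*k^3 + 2.24*k^2 - 1.17*k - 9.69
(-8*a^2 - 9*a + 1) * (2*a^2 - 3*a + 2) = -16*a^4 + 6*a^3 + 13*a^2 - 21*a + 2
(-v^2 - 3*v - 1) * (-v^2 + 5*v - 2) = v^4 - 2*v^3 - 12*v^2 + v + 2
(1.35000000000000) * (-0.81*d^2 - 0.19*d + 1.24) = -1.0935*d^2 - 0.2565*d + 1.674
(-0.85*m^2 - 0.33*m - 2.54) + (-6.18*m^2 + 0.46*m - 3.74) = -7.03*m^2 + 0.13*m - 6.28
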